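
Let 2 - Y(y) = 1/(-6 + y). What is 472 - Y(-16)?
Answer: 10339/22 ≈ 469.95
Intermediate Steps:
Y(y) = 2 - 1/(-6 + y)
472 - Y(-16) = 472 - (-13 + 2*(-16))/(-6 - 16) = 472 - (-13 - 32)/(-22) = 472 - (-1)*(-45)/22 = 472 - 1*45/22 = 472 - 45/22 = 10339/22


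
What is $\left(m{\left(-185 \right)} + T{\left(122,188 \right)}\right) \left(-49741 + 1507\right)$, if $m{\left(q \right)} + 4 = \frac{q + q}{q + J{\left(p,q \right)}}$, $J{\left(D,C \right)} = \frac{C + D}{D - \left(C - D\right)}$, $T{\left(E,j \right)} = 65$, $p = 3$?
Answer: $- \frac{35969814146}{11839} \approx -3.0382 \cdot 10^{6}$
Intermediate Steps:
$J{\left(D,C \right)} = \frac{C + D}{- C + 2 D}$
$m{\left(q \right)} = -4 + \frac{2 q}{q + \frac{-3 - q}{-6 + q}}$ ($m{\left(q \right)} = -4 + \frac{q + q}{q + \frac{- q - 3}{q - 6}} = -4 + \frac{2 q}{q + \frac{- q - 3}{q - 6}} = -4 + \frac{2 q}{q + \frac{-3 - q}{-6 + q}}$)
$\left(m{\left(-185 \right)} + T{\left(122,188 \right)}\right) \left(-49741 + 1507\right) = \left(\frac{2 \left(6 - \left(-185\right)^{2} + 8 \left(-185\right)\right)}{-3 + \left(-185\right)^{2} - -1295} + 65\right) \left(-49741 + 1507\right) = \left(\frac{2 \left(6 - 34225 - 1480\right)}{-3 + 34225 + 1295} + 65\right) \left(-48234\right) = \left(\frac{2 \left(6 - 34225 - 1480\right)}{35517} + 65\right) \left(-48234\right) = \left(2 \cdot \frac{1}{35517} \left(-35699\right) + 65\right) \left(-48234\right) = \left(- \frac{71398}{35517} + 65\right) \left(-48234\right) = \frac{2237207}{35517} \left(-48234\right) = - \frac{35969814146}{11839}$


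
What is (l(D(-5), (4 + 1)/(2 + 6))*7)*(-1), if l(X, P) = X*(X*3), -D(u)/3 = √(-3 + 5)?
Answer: -378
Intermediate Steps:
D(u) = -3*√2 (D(u) = -3*√(-3 + 5) = -3*√2)
l(X, P) = 3*X² (l(X, P) = X*(3*X) = 3*X²)
(l(D(-5), (4 + 1)/(2 + 6))*7)*(-1) = ((3*(-3*√2)²)*7)*(-1) = ((3*18)*7)*(-1) = (54*7)*(-1) = 378*(-1) = -378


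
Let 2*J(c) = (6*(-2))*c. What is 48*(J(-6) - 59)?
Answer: -1104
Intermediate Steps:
J(c) = -6*c (J(c) = ((6*(-2))*c)/2 = (-12*c)/2 = -6*c)
48*(J(-6) - 59) = 48*(-6*(-6) - 59) = 48*(36 - 59) = 48*(-23) = -1104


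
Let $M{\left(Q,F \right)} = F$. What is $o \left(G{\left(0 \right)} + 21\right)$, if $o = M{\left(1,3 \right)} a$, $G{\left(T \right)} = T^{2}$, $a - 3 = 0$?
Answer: $189$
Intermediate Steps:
$a = 3$ ($a = 3 + 0 = 3$)
$o = 9$ ($o = 3 \cdot 3 = 9$)
$o \left(G{\left(0 \right)} + 21\right) = 9 \left(0^{2} + 21\right) = 9 \left(0 + 21\right) = 9 \cdot 21 = 189$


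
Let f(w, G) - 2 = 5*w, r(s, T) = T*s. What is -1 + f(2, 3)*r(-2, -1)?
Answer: 23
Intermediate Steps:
f(w, G) = 2 + 5*w
-1 + f(2, 3)*r(-2, -1) = -1 + (2 + 5*2)*(-1*(-2)) = -1 + (2 + 10)*2 = -1 + 12*2 = -1 + 24 = 23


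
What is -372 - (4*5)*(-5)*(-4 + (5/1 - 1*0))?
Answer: -272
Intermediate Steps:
-372 - (4*5)*(-5)*(-4 + (5/1 - 1*0)) = -372 - 20*(-5)*(-4 + (5*1 + 0)) = -372 - (-100)*(-4 + (5 + 0)) = -372 - (-100)*(-4 + 5) = -372 - (-100) = -372 - 1*(-100) = -372 + 100 = -272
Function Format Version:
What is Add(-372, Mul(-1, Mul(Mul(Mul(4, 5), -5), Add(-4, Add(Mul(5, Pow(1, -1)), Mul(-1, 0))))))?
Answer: -272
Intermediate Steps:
Add(-372, Mul(-1, Mul(Mul(Mul(4, 5), -5), Add(-4, Add(Mul(5, Pow(1, -1)), Mul(-1, 0)))))) = Add(-372, Mul(-1, Mul(Mul(20, -5), Add(-4, Add(Mul(5, 1), 0))))) = Add(-372, Mul(-1, Mul(-100, Add(-4, Add(5, 0))))) = Add(-372, Mul(-1, Mul(-100, Add(-4, 5)))) = Add(-372, Mul(-1, Mul(-100, 1))) = Add(-372, Mul(-1, -100)) = Add(-372, 100) = -272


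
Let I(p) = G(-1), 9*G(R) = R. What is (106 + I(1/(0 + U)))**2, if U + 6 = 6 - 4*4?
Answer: 908209/81 ≈ 11212.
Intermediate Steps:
U = -16 (U = -6 + (6 - 4*4) = -6 + (6 - 16) = -6 - 10 = -16)
G(R) = R/9
I(p) = -1/9 (I(p) = (1/9)*(-1) = -1/9)
(106 + I(1/(0 + U)))**2 = (106 - 1/9)**2 = (953/9)**2 = 908209/81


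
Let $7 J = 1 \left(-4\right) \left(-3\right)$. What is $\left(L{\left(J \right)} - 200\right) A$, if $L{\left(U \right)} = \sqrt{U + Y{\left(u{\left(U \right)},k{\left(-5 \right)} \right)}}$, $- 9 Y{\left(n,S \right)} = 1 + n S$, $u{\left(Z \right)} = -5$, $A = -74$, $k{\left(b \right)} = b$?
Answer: $14800 - \frac{74 i \sqrt{518}}{21} \approx 14800.0 - 80.201 i$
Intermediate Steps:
$Y{\left(n,S \right)} = - \frac{1}{9} - \frac{S n}{9}$ ($Y{\left(n,S \right)} = - \frac{1 + n S}{9} = - \frac{1 + S n}{9} = - \frac{1}{9} - \frac{S n}{9}$)
$J = \frac{12}{7}$ ($J = \frac{1 \left(-4\right) \left(-3\right)}{7} = \frac{\left(-4\right) \left(-3\right)}{7} = \frac{1}{7} \cdot 12 = \frac{12}{7} \approx 1.7143$)
$L{\left(U \right)} = \sqrt{- \frac{26}{9} + U}$ ($L{\left(U \right)} = \sqrt{U - \left(\frac{1}{9} - - \frac{25}{9}\right)} = \sqrt{U - \frac{26}{9}} = \sqrt{- \frac{26}{9} + U}$)
$\left(L{\left(J \right)} - 200\right) A = \left(\frac{\sqrt{-26 + 9 \cdot \frac{12}{7}}}{3} - 200\right) \left(-74\right) = \left(\frac{\sqrt{-26 + \frac{108}{7}}}{3} - 200\right) \left(-74\right) = \left(\frac{\sqrt{- \frac{74}{7}}}{3} - 200\right) \left(-74\right) = \left(\frac{\frac{1}{7} i \sqrt{518}}{3} - 200\right) \left(-74\right) = \left(\frac{i \sqrt{518}}{21} - 200\right) \left(-74\right) = \left(-200 + \frac{i \sqrt{518}}{21}\right) \left(-74\right) = 14800 - \frac{74 i \sqrt{518}}{21}$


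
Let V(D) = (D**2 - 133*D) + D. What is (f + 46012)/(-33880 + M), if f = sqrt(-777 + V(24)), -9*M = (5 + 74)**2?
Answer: -414108/311161 - 9*I*sqrt(3369)/311161 ≈ -1.3308 - 0.0016788*I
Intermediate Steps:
V(D) = D**2 - 132*D
M = -6241/9 (M = -(5 + 74)**2/9 = -1/9*79**2 = -1/9*6241 = -6241/9 ≈ -693.44)
f = I*sqrt(3369) (f = sqrt(-777 + 24*(-132 + 24)) = sqrt(-777 + 24*(-108)) = sqrt(-777 - 2592) = sqrt(-3369) = I*sqrt(3369) ≈ 58.043*I)
(f + 46012)/(-33880 + M) = (I*sqrt(3369) + 46012)/(-33880 - 6241/9) = (46012 + I*sqrt(3369))/(-311161/9) = (46012 + I*sqrt(3369))*(-9/311161) = -414108/311161 - 9*I*sqrt(3369)/311161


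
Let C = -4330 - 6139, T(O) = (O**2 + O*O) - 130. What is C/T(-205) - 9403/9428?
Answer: -221950373/197799440 ≈ -1.1221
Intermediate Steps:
T(O) = -130 + 2*O**2 (T(O) = (O**2 + O**2) - 130 = 2*O**2 - 130 = -130 + 2*O**2)
C = -10469
C/T(-205) - 9403/9428 = -10469/(-130 + 2*(-205)**2) - 9403/9428 = -10469/(-130 + 2*42025) - 9403*1/9428 = -10469/(-130 + 84050) - 9403/9428 = -10469/83920 - 9403/9428 = -221950373/197799440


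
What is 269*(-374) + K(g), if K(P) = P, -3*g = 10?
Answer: -301828/3 ≈ -1.0061e+5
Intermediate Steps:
g = -10/3 (g = -1/3*10 = -10/3 ≈ -3.3333)
269*(-374) + K(g) = 269*(-374) - 10/3 = -100606 - 10/3 = -301828/3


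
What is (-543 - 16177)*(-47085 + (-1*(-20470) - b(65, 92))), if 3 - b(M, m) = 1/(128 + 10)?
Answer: 30708645880/69 ≈ 4.4505e+8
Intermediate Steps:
b(M, m) = 413/138 (b(M, m) = 3 - 1/(128 + 10) = 3 - 1/138 = 413/138)
(-543 - 16177)*(-47085 + (-1*(-20470) - b(65, 92))) = (-543 - 16177)*(-47085 + (-1*(-20470) - 1*413/138)) = -16720*(-47085 + (20470 - 413/138)) = -16720*(-47085 + 2824447/138) = -16720*(-3673283/138) = 30708645880/69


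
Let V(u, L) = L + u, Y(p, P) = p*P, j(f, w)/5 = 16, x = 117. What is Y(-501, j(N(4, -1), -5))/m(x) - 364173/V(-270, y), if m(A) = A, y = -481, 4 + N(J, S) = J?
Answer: 4169387/29289 ≈ 142.35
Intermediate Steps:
N(J, S) = -4 + J
j(f, w) = 80 (j(f, w) = 5*16 = 80)
Y(p, P) = P*p
Y(-501, j(N(4, -1), -5))/m(x) - 364173/V(-270, y) = (80*(-501))/117 - 364173/(-481 - 270) = -40080*1/117 - 364173/(-751) = -13360/39 - 364173*(-1/751) = -13360/39 + 364173/751 = 4169387/29289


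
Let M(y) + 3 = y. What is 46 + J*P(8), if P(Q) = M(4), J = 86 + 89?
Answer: 221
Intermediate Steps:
J = 175
M(y) = -3 + y
P(Q) = 1 (P(Q) = -3 + 4 = 1)
46 + J*P(8) = 46 + 175*1 = 46 + 175 = 221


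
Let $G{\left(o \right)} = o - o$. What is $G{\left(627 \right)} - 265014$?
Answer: $-265014$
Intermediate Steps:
$G{\left(o \right)} = 0$
$G{\left(627 \right)} - 265014 = 0 - 265014 = -265014$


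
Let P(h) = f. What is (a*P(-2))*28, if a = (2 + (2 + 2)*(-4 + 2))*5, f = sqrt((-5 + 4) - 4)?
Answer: -840*I*sqrt(5) ≈ -1878.3*I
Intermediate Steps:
f = I*sqrt(5) (f = sqrt(-1 - 4) = sqrt(-5) = I*sqrt(5) ≈ 2.2361*I)
P(h) = I*sqrt(5)
a = -30 (a = (2 + 4*(-2))*5 = (2 - 8)*5 = -6*5 = -30)
(a*P(-2))*28 = -30*I*sqrt(5)*28 = -840*I*sqrt(5)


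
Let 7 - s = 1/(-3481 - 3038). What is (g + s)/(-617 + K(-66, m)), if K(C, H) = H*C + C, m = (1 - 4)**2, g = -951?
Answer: 6153935/8324763 ≈ 0.73923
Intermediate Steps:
m = 9 (m = (-3)**2 = 9)
K(C, H) = C + C*H (K(C, H) = C*H + C = C + C*H)
s = 45634/6519 (s = 7 - 1/(-3481 - 3038) = 7 - 1/(-6519) = 7 - 1*(-1/6519) = 7 + 1/6519 = 45634/6519 ≈ 7.0002)
(g + s)/(-617 + K(-66, m)) = (-951 + 45634/6519)/(-617 - 66*(1 + 9)) = -6153935/(6519*(-617 - 66*10)) = -6153935/(6519*(-617 - 660)) = -6153935/6519/(-1277) = -6153935/6519*(-1/1277) = 6153935/8324763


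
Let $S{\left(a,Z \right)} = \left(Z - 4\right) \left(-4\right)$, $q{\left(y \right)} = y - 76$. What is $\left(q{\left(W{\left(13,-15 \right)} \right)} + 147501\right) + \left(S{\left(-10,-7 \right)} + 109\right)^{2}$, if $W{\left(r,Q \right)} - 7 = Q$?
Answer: $170826$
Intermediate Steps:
$W{\left(r,Q \right)} = 7 + Q$
$q{\left(y \right)} = -76 + y$
$S{\left(a,Z \right)} = 16 - 4 Z$ ($S{\left(a,Z \right)} = \left(-4 + Z\right) \left(-4\right) = 16 - 4 Z$)
$\left(q{\left(W{\left(13,-15 \right)} \right)} + 147501\right) + \left(S{\left(-10,-7 \right)} + 109\right)^{2} = \left(\left(-76 + \left(7 - 15\right)\right) + 147501\right) + \left(\left(16 - -28\right) + 109\right)^{2} = \left(\left(-76 - 8\right) + 147501\right) + \left(\left(16 + 28\right) + 109\right)^{2} = \left(-84 + 147501\right) + \left(44 + 109\right)^{2} = 147417 + 153^{2} = 147417 + 23409 = 170826$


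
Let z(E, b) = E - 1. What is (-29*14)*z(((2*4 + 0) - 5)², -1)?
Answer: -3248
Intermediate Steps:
z(E, b) = -1 + E
(-29*14)*z(((2*4 + 0) - 5)², -1) = (-29*14)*(-1 + ((2*4 + 0) - 5)²) = -406*(-1 + ((8 + 0) - 5)²) = -406*(-1 + (8 - 5)²) = -406*(-1 + 3²) = -406*(-1 + 9) = -406*8 = -3248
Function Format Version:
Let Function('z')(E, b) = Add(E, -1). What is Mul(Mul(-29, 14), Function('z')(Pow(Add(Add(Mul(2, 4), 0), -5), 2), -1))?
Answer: -3248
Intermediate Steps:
Function('z')(E, b) = Add(-1, E)
Mul(Mul(-29, 14), Function('z')(Pow(Add(Add(Mul(2, 4), 0), -5), 2), -1)) = Mul(Mul(-29, 14), Add(-1, Pow(Add(Add(Mul(2, 4), 0), -5), 2))) = Mul(-406, Add(-1, Pow(Add(Add(8, 0), -5), 2))) = Mul(-406, Add(-1, Pow(Add(8, -5), 2))) = Mul(-406, Add(-1, Pow(3, 2))) = Mul(-406, Add(-1, 9)) = Mul(-406, 8) = -3248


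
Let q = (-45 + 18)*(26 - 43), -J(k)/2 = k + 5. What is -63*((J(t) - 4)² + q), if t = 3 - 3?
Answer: -41265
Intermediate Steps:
t = 0
J(k) = -10 - 2*k (J(k) = -2*(k + 5) = -2*(5 + k) = -10 - 2*k)
q = 459 (q = -27*(-17) = 459)
-63*((J(t) - 4)² + q) = -63*(((-10 - 2*0) - 4)² + 459) = -63*(((-10 + 0) - 4)² + 459) = -63*((-10 - 4)² + 459) = -63*((-14)² + 459) = -63*(196 + 459) = -63*655 = -41265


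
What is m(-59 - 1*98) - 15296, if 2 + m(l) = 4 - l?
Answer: -15137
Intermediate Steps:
m(l) = 2 - l (m(l) = -2 + (4 - l) = 2 - l)
m(-59 - 1*98) - 15296 = (2 - (-59 - 1*98)) - 15296 = (2 - (-59 - 98)) - 15296 = (2 - 1*(-157)) - 15296 = (2 + 157) - 15296 = 159 - 15296 = -15137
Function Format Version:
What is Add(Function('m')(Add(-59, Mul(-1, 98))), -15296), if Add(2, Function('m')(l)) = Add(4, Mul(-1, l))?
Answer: -15137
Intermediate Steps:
Function('m')(l) = Add(2, Mul(-1, l)) (Function('m')(l) = Add(-2, Add(4, Mul(-1, l))) = Add(2, Mul(-1, l)))
Add(Function('m')(Add(-59, Mul(-1, 98))), -15296) = Add(Add(2, Mul(-1, Add(-59, Mul(-1, 98)))), -15296) = Add(Add(2, Mul(-1, Add(-59, -98))), -15296) = Add(Add(2, Mul(-1, -157)), -15296) = Add(Add(2, 157), -15296) = Add(159, -15296) = -15137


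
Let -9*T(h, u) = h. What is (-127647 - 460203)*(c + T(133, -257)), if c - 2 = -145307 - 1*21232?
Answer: 293722387700/3 ≈ 9.7908e+10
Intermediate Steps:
T(h, u) = -h/9
c = -166537 (c = 2 + (-145307 - 1*21232) = 2 + (-145307 - 21232) = 2 - 166539 = -166537)
(-127647 - 460203)*(c + T(133, -257)) = (-127647 - 460203)*(-166537 - 1/9*133) = -587850*(-166537 - 133/9) = -587850*(-1498966/9) = 293722387700/3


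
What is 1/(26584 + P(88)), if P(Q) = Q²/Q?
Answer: 1/26672 ≈ 3.7492e-5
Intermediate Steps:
P(Q) = Q
1/(26584 + P(88)) = 1/(26584 + 88) = 1/26672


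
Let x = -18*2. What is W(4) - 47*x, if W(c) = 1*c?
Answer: 1696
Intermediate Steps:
W(c) = c
x = -36
W(4) - 47*x = 4 - 47*(-36) = 4 + 1692 = 1696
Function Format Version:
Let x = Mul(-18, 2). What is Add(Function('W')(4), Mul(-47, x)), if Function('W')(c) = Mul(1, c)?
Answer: 1696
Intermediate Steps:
Function('W')(c) = c
x = -36
Add(Function('W')(4), Mul(-47, x)) = Add(4, Mul(-47, -36)) = Add(4, 1692) = 1696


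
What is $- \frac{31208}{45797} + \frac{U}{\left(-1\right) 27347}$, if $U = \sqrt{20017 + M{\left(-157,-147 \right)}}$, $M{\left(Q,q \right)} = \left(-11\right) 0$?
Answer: $- \frac{31208}{45797} - \frac{\sqrt{20017}}{27347} \approx -0.68662$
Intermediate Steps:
$M{\left(Q,q \right)} = 0$
$U = \sqrt{20017}$ ($U = \sqrt{20017 + 0} = \sqrt{20017} \approx 141.48$)
$- \frac{31208}{45797} + \frac{U}{\left(-1\right) 27347} = - \frac{31208}{45797} + \frac{\sqrt{20017}}{\left(-1\right) 27347} = \left(-31208\right) \frac{1}{45797} + \frac{\sqrt{20017}}{-27347} = - \frac{31208}{45797} + \sqrt{20017} \left(- \frac{1}{27347}\right) = - \frac{31208}{45797} - \frac{\sqrt{20017}}{27347}$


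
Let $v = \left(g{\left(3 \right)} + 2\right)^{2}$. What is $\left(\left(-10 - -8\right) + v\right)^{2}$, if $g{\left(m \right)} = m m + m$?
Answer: $37636$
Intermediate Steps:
$g{\left(m \right)} = m + m^{2}$ ($g{\left(m \right)} = m^{2} + m = m + m^{2}$)
$v = 196$ ($v = \left(3 \left(1 + 3\right) + 2\right)^{2} = \left(3 \cdot 4 + 2\right)^{2} = \left(12 + 2\right)^{2} = 14^{2} = 196$)
$\left(\left(-10 - -8\right) + v\right)^{2} = \left(\left(-10 - -8\right) + 196\right)^{2} = \left(\left(-10 + 8\right) + 196\right)^{2} = \left(-2 + 196\right)^{2} = 194^{2} = 37636$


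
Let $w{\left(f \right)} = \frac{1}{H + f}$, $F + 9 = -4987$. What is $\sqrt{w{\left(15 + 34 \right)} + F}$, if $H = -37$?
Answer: $\frac{i \sqrt{179853}}{6} \approx 70.682 i$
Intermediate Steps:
$F = -4996$ ($F = -9 - 4987 = -4996$)
$w{\left(f \right)} = \frac{1}{-37 + f}$
$\sqrt{w{\left(15 + 34 \right)} + F} = \sqrt{\frac{1}{-37 + \left(15 + 34\right)} - 4996} = \sqrt{\frac{1}{-37 + 49} - 4996} = \sqrt{\frac{1}{12} - 4996} = \sqrt{- \frac{59951}{12}} = \frac{i \sqrt{179853}}{6}$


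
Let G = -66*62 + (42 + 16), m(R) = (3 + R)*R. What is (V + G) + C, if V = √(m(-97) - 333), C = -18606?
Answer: -22640 + √8785 ≈ -22546.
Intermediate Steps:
m(R) = R*(3 + R)
V = √8785 (V = √(-97*(3 - 97) - 333) = √(-97*(-94) - 333) = √(9118 - 333) = √8785 ≈ 93.728)
G = -4034 (G = -4092 + 58 = -4034)
(V + G) + C = (√8785 - 4034) - 18606 = (-4034 + √8785) - 18606 = -22640 + √8785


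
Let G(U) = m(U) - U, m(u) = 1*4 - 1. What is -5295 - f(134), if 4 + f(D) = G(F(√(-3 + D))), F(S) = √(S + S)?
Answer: -5294 + √2*131^(¼) ≈ -5289.2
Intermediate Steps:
m(u) = 3 (m(u) = 4 - 1 = 3)
F(S) = √2*√S (F(S) = √(2*S) = √2*√S)
G(U) = 3 - U
f(D) = -1 - √2*(-3 + D)^(¼) (f(D) = -4 + (3 - √2*√(√(-3 + D))) = -4 + (3 - √2*(-3 + D)^(¼)) = -1 - √2*(-3 + D)^(¼))
-5295 - f(134) = -5295 - (-1 - √2*(-3 + 134)^(¼)) = -5295 - (-1 - √2*131^(¼)) = -5295 + (1 + √2*131^(¼)) = -5294 + √2*131^(¼)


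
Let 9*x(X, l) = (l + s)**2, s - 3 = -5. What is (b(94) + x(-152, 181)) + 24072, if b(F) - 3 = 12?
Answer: 248824/9 ≈ 27647.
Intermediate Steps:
s = -2 (s = 3 - 5 = -2)
b(F) = 15 (b(F) = 3 + 12 = 15)
x(X, l) = (-2 + l)**2/9 (x(X, l) = (l - 2)**2/9 = (-2 + l)**2/9)
(b(94) + x(-152, 181)) + 24072 = (15 + (-2 + 181)**2/9) + 24072 = (15 + (1/9)*179**2) + 24072 = (15 + (1/9)*32041) + 24072 = (15 + 32041/9) + 24072 = 32176/9 + 24072 = 248824/9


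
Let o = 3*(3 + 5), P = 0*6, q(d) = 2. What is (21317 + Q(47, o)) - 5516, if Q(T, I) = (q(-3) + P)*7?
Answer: 15815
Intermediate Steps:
P = 0
o = 24 (o = 3*8 = 24)
Q(T, I) = 14 (Q(T, I) = (2 + 0)*7 = 2*7 = 14)
(21317 + Q(47, o)) - 5516 = (21317 + 14) - 5516 = 21331 - 5516 = 15815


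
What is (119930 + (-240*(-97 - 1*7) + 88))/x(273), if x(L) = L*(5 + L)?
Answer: 24163/12649 ≈ 1.9103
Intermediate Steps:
(119930 + (-240*(-97 - 1*7) + 88))/x(273) = (119930 + (-240*(-97 - 1*7) + 88))/((273*(5 + 273))) = (119930 + (-240*(-97 - 7) + 88))/((273*278)) = (119930 + (-240*(-104) + 88))/75894 = (119930 + (24960 + 88))*(1/75894) = (119930 + 25048)*(1/75894) = 144978*(1/75894) = 24163/12649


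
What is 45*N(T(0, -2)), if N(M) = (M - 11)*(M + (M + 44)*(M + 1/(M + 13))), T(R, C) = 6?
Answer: -1319400/19 ≈ -69442.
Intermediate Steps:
N(M) = (-11 + M)*(M + (44 + M)*(M + 1/(13 + M)))
45*N(T(0, -2)) = 45*((-484 + 6⁴ - 6402*6 - 52*6² + 47*6³)/(13 + 6)) = 45*((-484 + 1296 - 38412 - 52*36 + 47*216)/19) = 45*((-484 + 1296 - 38412 - 1872 + 10152)/19) = 45*((1/19)*(-29320)) = 45*(-29320/19) = -1319400/19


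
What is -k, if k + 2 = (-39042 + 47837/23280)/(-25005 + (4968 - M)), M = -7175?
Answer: -309995203/299427360 ≈ -1.0353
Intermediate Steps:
k = 309995203/299427360 (k = -2 + (-39042 + 47837/23280)/(-25005 + (4968 - 1*(-7175))) = -2 + (-39042 + 47837*(1/23280))/(-25005 + (4968 + 7175)) = -2 + (-39042 + 47837/23280)/(-25005 + 12143) = -2 - 908849923/23280/(-12862) = -2 - 908849923/23280*(-1/12862) = -2 + 908849923/299427360 = 309995203/299427360 ≈ 1.0353)
-k = -1*309995203/299427360 = -309995203/299427360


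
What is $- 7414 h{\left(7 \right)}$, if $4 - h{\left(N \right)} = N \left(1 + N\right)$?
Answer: $385528$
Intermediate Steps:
$h{\left(N \right)} = 4 - N \left(1 + N\right)$
$- 7414 h{\left(7 \right)} = - 7414 \left(4 - 7 - 7^{2}\right) = - 7414 \left(4 - 7 - 49\right) = \left(-7414\right) \left(-52\right) = 385528$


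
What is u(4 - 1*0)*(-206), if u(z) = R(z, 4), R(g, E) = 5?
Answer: -1030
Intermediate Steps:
u(z) = 5
u(4 - 1*0)*(-206) = 5*(-206) = -1030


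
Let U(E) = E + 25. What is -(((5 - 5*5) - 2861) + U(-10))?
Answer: 2866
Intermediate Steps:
U(E) = 25 + E
-(((5 - 5*5) - 2861) + U(-10)) = -(((5 - 5*5) - 2861) + (25 - 10)) = -(((5 - 25) - 2861) + 15) = -((-20 - 2861) + 15) = -(-2881 + 15) = -1*(-2866) = 2866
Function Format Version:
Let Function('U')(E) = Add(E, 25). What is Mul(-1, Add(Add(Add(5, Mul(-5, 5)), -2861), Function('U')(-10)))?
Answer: 2866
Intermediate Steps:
Function('U')(E) = Add(25, E)
Mul(-1, Add(Add(Add(5, Mul(-5, 5)), -2861), Function('U')(-10))) = Mul(-1, Add(Add(Add(5, Mul(-5, 5)), -2861), Add(25, -10))) = Mul(-1, Add(Add(Add(5, -25), -2861), 15)) = Mul(-1, Add(Add(-20, -2861), 15)) = Mul(-1, Add(-2881, 15)) = Mul(-1, -2866) = 2866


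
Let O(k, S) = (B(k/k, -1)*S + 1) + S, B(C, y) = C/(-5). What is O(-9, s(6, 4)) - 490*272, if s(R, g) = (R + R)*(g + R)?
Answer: -133183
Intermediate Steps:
B(C, y) = -C/5 (B(C, y) = C*(-⅕) = -C/5)
s(R, g) = 2*R*(R + g) (s(R, g) = (2*R)*(R + g) = 2*R*(R + g))
O(k, S) = 1 + 4*S/5 (O(k, S) = ((-k/(5*k))*S + 1) + S = ((-⅕*1)*S + 1) + S = (-S/5 + 1) + S = (1 - S/5) + S = 1 + 4*S/5)
O(-9, s(6, 4)) - 490*272 = (1 + 4*(2*6*(6 + 4))/5) - 490*272 = (1 + 4*(2*6*10)/5) - 133280 = (1 + (⅘)*120) - 133280 = (1 + 96) - 133280 = 97 - 133280 = -133183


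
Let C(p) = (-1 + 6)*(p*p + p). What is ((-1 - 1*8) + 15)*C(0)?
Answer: 0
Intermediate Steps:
C(p) = 5*p + 5*p² (C(p) = 5*(p² + p) = 5*(p + p²) = 5*p + 5*p²)
((-1 - 1*8) + 15)*C(0) = ((-1 - 1*8) + 15)*(5*0*(1 + 0)) = ((-1 - 8) + 15)*(5*0*1) = (-9 + 15)*0 = 6*0 = 0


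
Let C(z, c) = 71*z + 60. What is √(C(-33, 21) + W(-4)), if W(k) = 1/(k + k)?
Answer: I*√36530/4 ≈ 47.782*I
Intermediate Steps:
W(k) = 1/(2*k)
C(z, c) = 60 + 71*z
√(C(-33, 21) + W(-4)) = √((60 + 71*(-33)) + (½)/(-4)) = √((60 - 2343) + (½)*(-¼)) = √(-2283 - ⅛) = √(-18265/8) = I*√36530/4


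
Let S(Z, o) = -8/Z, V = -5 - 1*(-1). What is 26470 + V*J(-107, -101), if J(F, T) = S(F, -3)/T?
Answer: 286061322/10807 ≈ 26470.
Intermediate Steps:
V = -4 (V = -5 + 1 = -4)
J(F, T) = -8/(F*T) (J(F, T) = (-8/F)/T = -8/(F*T))
26470 + V*J(-107, -101) = 26470 - (-32)/((-107)*(-101)) = 26470 - (-32)*(-1)*(-1)/(107*101) = 26470 - 4*(-8/10807) = 26470 + 32/10807 = 286061322/10807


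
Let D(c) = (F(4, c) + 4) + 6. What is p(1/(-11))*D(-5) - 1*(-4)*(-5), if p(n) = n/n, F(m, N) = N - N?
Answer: -10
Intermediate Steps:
F(m, N) = 0
p(n) = 1
D(c) = 10 (D(c) = (0 + 4) + 6 = 4 + 6 = 10)
p(1/(-11))*D(-5) - 1*(-4)*(-5) = 1*10 - 1*(-4)*(-5) = 10 + 4*(-5) = 10 - 20 = -10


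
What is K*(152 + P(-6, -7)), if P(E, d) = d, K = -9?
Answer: -1305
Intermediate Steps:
K*(152 + P(-6, -7)) = -9*(152 - 7) = -9*145 = -1305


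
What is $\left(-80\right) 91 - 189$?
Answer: $-7469$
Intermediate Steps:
$\left(-80\right) 91 - 189 = -7280 - 189 = -7469$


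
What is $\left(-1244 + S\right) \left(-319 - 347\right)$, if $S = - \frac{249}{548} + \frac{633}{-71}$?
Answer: $\frac{16239116295}{19454} \approx 8.3474 \cdot 10^{5}$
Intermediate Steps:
$S = - \frac{364563}{38908}$ ($S = \left(-249\right) \frac{1}{548} + 633 \left(- \frac{1}{71}\right) = - \frac{249}{548} - \frac{633}{71} = - \frac{364563}{38908} \approx -9.3699$)
$\left(-1244 + S\right) \left(-319 - 347\right) = \left(-1244 - \frac{364563}{38908}\right) \left(-319 - 347\right) = \left(- \frac{48766115}{38908}\right) \left(-666\right) = \frac{16239116295}{19454}$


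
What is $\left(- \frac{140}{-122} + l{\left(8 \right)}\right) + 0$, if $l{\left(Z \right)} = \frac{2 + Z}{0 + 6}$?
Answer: $\frac{515}{183} \approx 2.8142$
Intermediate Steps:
$l{\left(Z \right)} = \frac{1}{3} + \frac{Z}{6}$ ($l{\left(Z \right)} = \frac{2 + Z}{6} = \left(2 + Z\right) \frac{1}{6} = \frac{1}{3} + \frac{Z}{6}$)
$\left(- \frac{140}{-122} + l{\left(8 \right)}\right) + 0 = \left(- \frac{140}{-122} + \left(\frac{1}{3} + \frac{1}{6} \cdot 8\right)\right) + 0 = \left(\left(-140\right) \left(- \frac{1}{122}\right) + \left(\frac{1}{3} + \frac{4}{3}\right)\right) + 0 = \left(\frac{70}{61} + \frac{5}{3}\right) + 0 = \frac{515}{183} + 0 = \frac{515}{183}$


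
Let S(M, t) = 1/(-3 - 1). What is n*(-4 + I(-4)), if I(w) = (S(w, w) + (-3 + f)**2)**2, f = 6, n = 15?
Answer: 17415/16 ≈ 1088.4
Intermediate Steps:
S(M, t) = -1/4 (S(M, t) = 1/(-4) = -1/4)
I(w) = 1225/16 (I(w) = (-1/4 + (-3 + 6)**2)**2 = (-1/4 + 3**2)**2 = (-1/4 + 9)**2 = (35/4)**2 = 1225/16)
n*(-4 + I(-4)) = 15*(-4 + 1225/16) = 15*(1161/16) = 17415/16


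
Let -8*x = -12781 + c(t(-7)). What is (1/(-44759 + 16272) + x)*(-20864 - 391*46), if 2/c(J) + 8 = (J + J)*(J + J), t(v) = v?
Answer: -664813853037075/10711112 ≈ -6.2068e+7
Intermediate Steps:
c(J) = 2/(-8 + 4*J²) (c(J) = 2/(-8 + (J + J)*(J + J)) = 2/(-8 + (2*J)*(2*J)) = 2/(-8 + 4*J²))
x = 1201413/752 (x = -(-12781 + 1/(2*(-2 + (-7)²)))/8 = -(-12781 + 1/(2*(-2 + 49)))/8 = -(-12781 + (½)/47)/8 = -(-12781 + (½)*(1/47))/8 = -(-12781 + 1/94)/8 = -⅛*(-1201413/94) = 1201413/752 ≈ 1597.6)
(1/(-44759 + 16272) + x)*(-20864 - 391*46) = (1/(-44759 + 16272) + 1201413/752)*(-20864 - 391*46) = (1/(-28487) + 1201413/752)*(-20864 - 17986) = (-1/28487 + 1201413/752)*(-38850) = (34224651379/21422224)*(-38850) = -664813853037075/10711112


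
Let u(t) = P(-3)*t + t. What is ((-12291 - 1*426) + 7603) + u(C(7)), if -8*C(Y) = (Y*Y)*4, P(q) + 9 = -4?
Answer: -4820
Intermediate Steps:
P(q) = -13 (P(q) = -9 - 4 = -13)
C(Y) = -Y²/2 (C(Y) = -Y*Y*4/8 = -Y²*4/8 = -Y²/2)
u(t) = -12*t (u(t) = -13*t + t = -12*t)
((-12291 - 1*426) + 7603) + u(C(7)) = ((-12291 - 1*426) + 7603) - (-6)*7² = ((-12291 - 426) + 7603) - (-6)*49 = (-12717 + 7603) - 12*(-49/2) = -5114 + 294 = -4820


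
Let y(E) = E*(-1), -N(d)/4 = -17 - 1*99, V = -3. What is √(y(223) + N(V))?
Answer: √241 ≈ 15.524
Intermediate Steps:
N(d) = 464 (N(d) = -4*(-17 - 1*99) = -4*(-17 - 99) = -4*(-116) = 464)
y(E) = -E
√(y(223) + N(V)) = √(-1*223 + 464) = √(-223 + 464) = √241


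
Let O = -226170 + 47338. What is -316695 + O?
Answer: -495527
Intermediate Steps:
O = -178832
-316695 + O = -316695 - 178832 = -495527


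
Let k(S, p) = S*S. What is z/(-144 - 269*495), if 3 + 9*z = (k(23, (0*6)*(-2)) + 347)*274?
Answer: -26669/133299 ≈ -0.20007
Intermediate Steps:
k(S, p) = S²
z = 26669 (z = -⅓ + ((23² + 347)*274)/9 = -⅓ + ((529 + 347)*274)/9 = -⅓ + (876*274)/9 = -⅓ + (⅑)*240024 = -⅓ + 80008/3 = 26669)
z/(-144 - 269*495) = 26669/(-144 - 269*495) = 26669/(-144 - 133155) = 26669/(-133299) = 26669*(-1/133299) = -26669/133299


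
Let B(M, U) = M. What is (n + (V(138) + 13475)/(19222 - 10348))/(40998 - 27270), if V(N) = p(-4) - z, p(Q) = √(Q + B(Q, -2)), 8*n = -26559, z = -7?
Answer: -13087595/54143232 + I*√2/60911136 ≈ -0.24172 + 2.3218e-8*I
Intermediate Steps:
n = -26559/8 (n = (⅛)*(-26559) = -26559/8 ≈ -3319.9)
p(Q) = √2*√Q (p(Q) = √(Q + Q) = √(2*Q) = √2*√Q)
V(N) = 7 + 2*I*√2 (V(N) = √2*√(-4) - 1*(-7) = √2*(2*I) + 7 = 2*I*√2 + 7 = 7 + 2*I*√2)
(n + (V(138) + 13475)/(19222 - 10348))/(40998 - 27270) = (-26559/8 + ((7 + 2*I*√2) + 13475)/(19222 - 10348))/(40998 - 27270) = (-26559/8 + (13482 + 2*I*√2)/8874)/13728 = (-26559/8 + (13482 + 2*I*√2)*(1/8874))*(1/13728) = (-26559/8 + (749/493 + I*√2/4437))*(1/13728) = (-13087595/3944 + I*√2/4437)*(1/13728) = -13087595/54143232 + I*√2/60911136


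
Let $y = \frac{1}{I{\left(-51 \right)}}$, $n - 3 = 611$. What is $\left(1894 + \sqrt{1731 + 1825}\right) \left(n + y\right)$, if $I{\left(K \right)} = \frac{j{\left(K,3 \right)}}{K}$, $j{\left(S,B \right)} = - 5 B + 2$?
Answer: $\frac{15214502}{13} + \frac{16066 \sqrt{889}}{13} \approx 1.2072 \cdot 10^{6}$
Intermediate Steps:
$n = 614$ ($n = 3 + 611 = 614$)
$j{\left(S,B \right)} = 2 - 5 B$
$I{\left(K \right)} = - \frac{13}{K}$ ($I{\left(K \right)} = \frac{2 - 15}{K} = - \frac{13}{K}$)
$y = \frac{51}{13}$ ($y = \frac{1}{\left(-13\right) \frac{1}{-51}} = \frac{1}{\left(-13\right) \left(- \frac{1}{51}\right)} = \frac{1}{\frac{13}{51}} = \frac{51}{13} \approx 3.9231$)
$\left(1894 + \sqrt{1731 + 1825}\right) \left(n + y\right) = \left(1894 + \sqrt{1731 + 1825}\right) \left(614 + \frac{51}{13}\right) = \left(1894 + \sqrt{3556}\right) \frac{8033}{13} = \left(1894 + 2 \sqrt{889}\right) \frac{8033}{13} = \frac{15214502}{13} + \frac{16066 \sqrt{889}}{13}$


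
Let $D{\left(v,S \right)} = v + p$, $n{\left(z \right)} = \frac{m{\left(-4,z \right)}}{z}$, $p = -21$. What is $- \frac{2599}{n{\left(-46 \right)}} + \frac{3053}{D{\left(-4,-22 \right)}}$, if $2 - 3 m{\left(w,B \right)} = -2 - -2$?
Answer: $\frac{4480222}{25} \approx 1.7921 \cdot 10^{5}$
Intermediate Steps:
$m{\left(w,B \right)} = \frac{2}{3}$ ($m{\left(w,B \right)} = \frac{2}{3} - \frac{-2 - -2}{3} = \frac{2}{3} - \frac{-2 + 2}{3} = \frac{2}{3} - 0 = \frac{2}{3} + 0 = \frac{2}{3}$)
$n{\left(z \right)} = \frac{2}{3 z}$
$D{\left(v,S \right)} = -21 + v$ ($D{\left(v,S \right)} = v - 21 = -21 + v$)
$- \frac{2599}{n{\left(-46 \right)}} + \frac{3053}{D{\left(-4,-22 \right)}} = - \frac{2599}{\frac{2}{3} \frac{1}{-46}} + \frac{3053}{-21 - 4} = - \frac{2599}{\frac{2}{3} \left(- \frac{1}{46}\right)} + \frac{3053}{-25} = - \frac{2599}{- \frac{1}{69}} + 3053 \left(- \frac{1}{25}\right) = \left(-2599\right) \left(-69\right) - \frac{3053}{25} = 179331 - \frac{3053}{25} = \frac{4480222}{25}$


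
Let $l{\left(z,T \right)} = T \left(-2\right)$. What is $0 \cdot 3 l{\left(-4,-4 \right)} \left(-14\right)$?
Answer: $0$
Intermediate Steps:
$l{\left(z,T \right)} = - 2 T$
$0 \cdot 3 l{\left(-4,-4 \right)} \left(-14\right) = 0 \cdot 3 \left(\left(-2\right) \left(-4\right)\right) \left(-14\right) = 0 \cdot 8 \left(-14\right) = 0 \left(-14\right) = 0$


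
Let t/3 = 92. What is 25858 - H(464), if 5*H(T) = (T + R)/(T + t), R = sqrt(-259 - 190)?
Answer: 23918534/925 - I*sqrt(449)/3700 ≈ 25858.0 - 0.0057269*I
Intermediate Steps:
t = 276 (t = 3*92 = 276)
R = I*sqrt(449) (R = sqrt(-449) = I*sqrt(449) ≈ 21.19*I)
H(T) = (T + I*sqrt(449))/(5*(276 + T)) (H(T) = ((T + I*sqrt(449))/(T + 276))/5 = ((T + I*sqrt(449))/(276 + T))/5 = (T + I*sqrt(449))/(5*(276 + T)))
25858 - H(464) = 25858 - (464 + I*sqrt(449))/(5*(276 + 464)) = 25858 - (464 + I*sqrt(449))/(5*740) = 25858 - (116/925 + I*sqrt(449)/3700) = 25858 + (-116/925 - I*sqrt(449)/3700) = 23918534/925 - I*sqrt(449)/3700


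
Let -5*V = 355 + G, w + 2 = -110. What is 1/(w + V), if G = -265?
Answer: -1/130 ≈ -0.0076923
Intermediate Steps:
w = -112 (w = -2 - 110 = -112)
V = -18 (V = -(355 - 265)/5 = -1/5*90 = -18)
1/(w + V) = 1/(-112 - 18) = 1/(-130) = -1/130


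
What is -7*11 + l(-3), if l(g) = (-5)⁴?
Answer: 548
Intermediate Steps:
l(g) = 625
-7*11 + l(-3) = -7*11 + 625 = -77 + 625 = 548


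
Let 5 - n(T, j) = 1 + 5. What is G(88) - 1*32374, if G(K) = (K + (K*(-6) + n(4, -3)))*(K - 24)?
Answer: -60598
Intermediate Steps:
n(T, j) = -1 (n(T, j) = 5 - (1 + 5) = 5 - 1*6 = 5 - 6 = -1)
G(K) = (-1 - 5*K)*(-24 + K) (G(K) = (K + (K*(-6) - 1))*(K - 24) = (K + (-6*K - 1))*(-24 + K) = (K + (-1 - 6*K))*(-24 + K) = (-1 - 5*K)*(-24 + K))
G(88) - 1*32374 = (24 - 5*88**2 + 119*88) - 1*32374 = (24 - 5*7744 + 10472) - 32374 = (24 - 38720 + 10472) - 32374 = -28224 - 32374 = -60598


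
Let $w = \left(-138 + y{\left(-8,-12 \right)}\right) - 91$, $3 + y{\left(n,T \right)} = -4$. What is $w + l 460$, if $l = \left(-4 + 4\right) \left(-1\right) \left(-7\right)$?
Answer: $-236$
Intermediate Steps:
$l = 0$ ($l = 0 \left(-1\right) \left(-7\right) = 0 \left(-7\right) = 0$)
$y{\left(n,T \right)} = -7$ ($y{\left(n,T \right)} = -3 - 4 = -7$)
$w = -236$ ($w = \left(-138 - 7\right) - 91 = -145 - 91 = -236$)
$w + l 460 = -236 + 0 \cdot 460 = -236 + 0 = -236$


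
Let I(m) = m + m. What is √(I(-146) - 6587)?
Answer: I*√6879 ≈ 82.94*I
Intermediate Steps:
I(m) = 2*m
√(I(-146) - 6587) = √(2*(-146) - 6587) = √(-292 - 6587) = √(-6879) = I*√6879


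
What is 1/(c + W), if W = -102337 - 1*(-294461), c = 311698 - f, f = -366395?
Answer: 1/870217 ≈ 1.1491e-6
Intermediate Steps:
c = 678093 (c = 311698 - 1*(-366395) = 311698 + 366395 = 678093)
W = 192124 (W = -102337 + 294461 = 192124)
1/(c + W) = 1/(678093 + 192124) = 1/870217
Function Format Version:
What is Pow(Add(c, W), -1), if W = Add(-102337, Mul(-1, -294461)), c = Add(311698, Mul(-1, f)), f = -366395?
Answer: Rational(1, 870217) ≈ 1.1491e-6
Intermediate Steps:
c = 678093 (c = Add(311698, Mul(-1, -366395)) = Add(311698, 366395) = 678093)
W = 192124 (W = Add(-102337, 294461) = 192124)
Pow(Add(c, W), -1) = Pow(Add(678093, 192124), -1) = Pow(870217, -1) = Rational(1, 870217)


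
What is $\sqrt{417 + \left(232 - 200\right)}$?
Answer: $\sqrt{449} \approx 21.19$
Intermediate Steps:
$\sqrt{417 + \left(232 - 200\right)} = \sqrt{417 + 32} = \sqrt{449}$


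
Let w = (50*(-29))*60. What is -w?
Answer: 87000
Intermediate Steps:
w = -87000 (w = -1450*60 = -87000)
-w = -1*(-87000) = 87000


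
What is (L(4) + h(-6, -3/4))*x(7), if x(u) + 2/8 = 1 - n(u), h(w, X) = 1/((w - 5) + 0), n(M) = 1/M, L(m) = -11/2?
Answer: -2091/616 ≈ -3.3945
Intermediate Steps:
L(m) = -11/2 (L(m) = -11*1/2 = -11/2)
h(w, X) = 1/(-5 + w) (h(w, X) = 1/((-5 + w) + 0) = 1/(-5 + w))
x(u) = 3/4 - 1/u (x(u) = -1/4 + (1 - 1/u) = 3/4 - 1/u)
(L(4) + h(-6, -3/4))*x(7) = (-11/2 + 1/(-5 - 6))*(3/4 - 1/7) = (-11/2 + 1/(-11))*(3/4 - 1*1/7) = (-11/2 - 1/11)*(3/4 - 1/7) = -123/22*17/28 = -2091/616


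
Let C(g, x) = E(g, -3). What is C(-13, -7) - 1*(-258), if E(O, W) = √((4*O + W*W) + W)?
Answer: 258 + I*√46 ≈ 258.0 + 6.7823*I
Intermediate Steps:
E(O, W) = √(W + W² + 4*O) (E(O, W) = √((4*O + W²) + W) = √((W² + 4*O) + W) = √(W + W² + 4*O))
C(g, x) = √(6 + 4*g) (C(g, x) = √(-3 + (-3)² + 4*g) = √(-3 + 9 + 4*g) = √(6 + 4*g))
C(-13, -7) - 1*(-258) = √(6 + 4*(-13)) - 1*(-258) = √(6 - 52) + 258 = √(-46) + 258 = I*√46 + 258 = 258 + I*√46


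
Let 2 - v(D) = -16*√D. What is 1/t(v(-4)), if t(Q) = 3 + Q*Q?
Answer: -1017/1050673 - 128*I/1050673 ≈ -0.00096795 - 0.00012183*I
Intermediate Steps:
v(D) = 2 + 16*√D (v(D) = 2 - (-16)*√D = 2 + 16*√D)
t(Q) = 3 + Q²
1/t(v(-4)) = 1/(3 + (2 + 16*√(-4))²) = 1/(3 + (2 + 16*(2*I))²) = 1/(3 + (2 + 32*I)²)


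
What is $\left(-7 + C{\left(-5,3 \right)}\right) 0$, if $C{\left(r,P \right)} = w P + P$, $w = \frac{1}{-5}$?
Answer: $0$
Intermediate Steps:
$w = - \frac{1}{5} \approx -0.2$
$C{\left(r,P \right)} = \frac{4 P}{5}$ ($C{\left(r,P \right)} = - \frac{P}{5} + P = \frac{4 P}{5}$)
$\left(-7 + C{\left(-5,3 \right)}\right) 0 = \left(-7 + \frac{4}{5} \cdot 3\right) 0 = \left(-7 + \frac{12}{5}\right) 0 = \left(- \frac{23}{5}\right) 0 = 0$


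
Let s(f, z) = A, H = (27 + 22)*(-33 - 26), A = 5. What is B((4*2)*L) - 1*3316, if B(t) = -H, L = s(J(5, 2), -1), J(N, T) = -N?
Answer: -425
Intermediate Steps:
H = -2891 (H = 49*(-59) = -2891)
s(f, z) = 5
L = 5
B(t) = 2891 (B(t) = -1*(-2891) = 2891)
B((4*2)*L) - 1*3316 = 2891 - 1*3316 = 2891 - 3316 = -425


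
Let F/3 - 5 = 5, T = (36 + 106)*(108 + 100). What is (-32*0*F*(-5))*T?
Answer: 0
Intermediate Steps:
T = 29536 (T = 142*208 = 29536)
F = 30 (F = 15 + 3*5 = 15 + 15 = 30)
(-32*0*F*(-5))*T = -32*0*30*(-5)*29536 = -0*(-5)*29536 = -32*0*29536 = 0*29536 = 0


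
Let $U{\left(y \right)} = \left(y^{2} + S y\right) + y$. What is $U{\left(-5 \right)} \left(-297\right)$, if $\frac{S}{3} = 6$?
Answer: $20790$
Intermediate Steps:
$S = 18$ ($S = 3 \cdot 6 = 18$)
$U{\left(y \right)} = y^{2} + 19 y$ ($U{\left(y \right)} = \left(y^{2} + 18 y\right) + y = y^{2} + 19 y$)
$U{\left(-5 \right)} \left(-297\right) = - 5 \left(19 - 5\right) \left(-297\right) = \left(-5\right) 14 \left(-297\right) = \left(-70\right) \left(-297\right) = 20790$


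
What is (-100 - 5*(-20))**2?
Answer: 0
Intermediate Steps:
(-100 - 5*(-20))**2 = (-100 + 100)**2 = 0**2 = 0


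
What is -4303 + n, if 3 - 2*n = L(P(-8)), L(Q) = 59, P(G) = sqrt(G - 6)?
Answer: -4331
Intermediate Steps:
P(G) = sqrt(-6 + G)
n = -28 (n = 3/2 - 1/2*59 = 3/2 - 59/2 = -28)
-4303 + n = -4303 - 28 = -4331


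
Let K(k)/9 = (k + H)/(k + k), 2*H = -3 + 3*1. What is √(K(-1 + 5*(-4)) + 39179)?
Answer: √156734/2 ≈ 197.95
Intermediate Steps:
H = 0 (H = (-3 + 3*1)/2 = (-3 + 3)/2 = (½)*0 = 0)
K(k) = 9/2 (K(k) = 9*((k + 0)/(k + k)) = 9*(k/((2*k))) = 9*(k*(1/(2*k))) = 9*(½) = 9/2)
√(K(-1 + 5*(-4)) + 39179) = √(9/2 + 39179) = √(78367/2) = √156734/2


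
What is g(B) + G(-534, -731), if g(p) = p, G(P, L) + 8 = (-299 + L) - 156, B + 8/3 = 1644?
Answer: 1342/3 ≈ 447.33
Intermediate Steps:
B = 4924/3 (B = -8/3 + 1644 = 4924/3 ≈ 1641.3)
G(P, L) = -463 + L (G(P, L) = -8 + ((-299 + L) - 156) = -8 + (-455 + L) = -463 + L)
g(B) + G(-534, -731) = 4924/3 + (-463 - 731) = 4924/3 - 1194 = 1342/3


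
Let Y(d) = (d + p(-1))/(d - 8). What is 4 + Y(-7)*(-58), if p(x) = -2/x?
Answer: -46/3 ≈ -15.333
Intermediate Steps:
Y(d) = (2 + d)/(-8 + d) (Y(d) = (d - 2/(-1))/(d - 8) = (d - 2*(-1))/(-8 + d) = (d + 2)/(-8 + d) = (2 + d)/(-8 + d))
4 + Y(-7)*(-58) = 4 + ((2 - 7)/(-8 - 7))*(-58) = 4 + (-5/(-15))*(-58) = 4 - 1/15*(-5)*(-58) = 4 + (⅓)*(-58) = 4 - 58/3 = -46/3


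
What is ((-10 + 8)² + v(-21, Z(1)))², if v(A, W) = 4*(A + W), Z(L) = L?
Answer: 5776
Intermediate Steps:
v(A, W) = 4*A + 4*W
((-10 + 8)² + v(-21, Z(1)))² = ((-10 + 8)² + (4*(-21) + 4*1))² = ((-2)² + (-84 + 4))² = (4 - 80)² = (-76)² = 5776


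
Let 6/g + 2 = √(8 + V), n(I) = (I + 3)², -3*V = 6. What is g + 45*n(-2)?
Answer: 51 + 3*√6 ≈ 58.348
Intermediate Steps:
V = -2 (V = -⅓*6 = -2)
n(I) = (3 + I)²
g = 6/(-2 + √6) (g = 6/(-2 + √(8 - 2)) = 6/(-2 + √6) ≈ 13.348)
g + 45*n(-2) = (6 + 3*√6) + 45*(3 - 2)² = (6 + 3*√6) + 45*1² = (6 + 3*√6) + 45*1 = (6 + 3*√6) + 45 = 51 + 3*√6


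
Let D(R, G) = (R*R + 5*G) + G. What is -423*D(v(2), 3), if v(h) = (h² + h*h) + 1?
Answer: -41877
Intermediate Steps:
v(h) = 1 + 2*h² (v(h) = (h² + h²) + 1 = 2*h² + 1 = 1 + 2*h²)
D(R, G) = R² + 6*G (D(R, G) = (R² + 5*G) + G = R² + 6*G)
-423*D(v(2), 3) = -423*((1 + 2*2²)² + 6*3) = -423*((1 + 2*4)² + 18) = -423*((1 + 8)² + 18) = -423*(9² + 18) = -423*(81 + 18) = -423*99 = -41877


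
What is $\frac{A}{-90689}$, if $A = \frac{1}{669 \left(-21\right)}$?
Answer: $\frac{1}{1274089761} \approx 7.8487 \cdot 10^{-10}$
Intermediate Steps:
$A = - \frac{1}{14049}$ ($A = \frac{1}{-14049} = - \frac{1}{14049} \approx -7.1179 \cdot 10^{-5}$)
$\frac{A}{-90689} = - \frac{1}{14049 \left(-90689\right)} = \left(- \frac{1}{14049}\right) \left(- \frac{1}{90689}\right) = \frac{1}{1274089761}$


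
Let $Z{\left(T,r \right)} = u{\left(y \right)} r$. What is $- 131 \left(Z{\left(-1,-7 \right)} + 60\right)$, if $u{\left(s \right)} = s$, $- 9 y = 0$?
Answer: $-7860$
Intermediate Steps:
$y = 0$ ($y = \left(- \frac{1}{9}\right) 0 = 0$)
$Z{\left(T,r \right)} = 0$ ($Z{\left(T,r \right)} = 0 r = 0$)
$- 131 \left(Z{\left(-1,-7 \right)} + 60\right) = - 131 \left(0 + 60\right) = \left(-131\right) 60 = -7860$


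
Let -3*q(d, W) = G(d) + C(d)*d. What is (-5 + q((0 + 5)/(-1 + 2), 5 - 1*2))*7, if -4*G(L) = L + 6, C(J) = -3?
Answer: 77/12 ≈ 6.4167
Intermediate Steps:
G(L) = -3/2 - L/4 (G(L) = -(L + 6)/4 = -(6 + L)/4 = -3/2 - L/4)
q(d, W) = 1/2 + 13*d/12 (q(d, W) = -((-3/2 - d/4) - 3*d)/3 = -(-3/2 - 13*d/4)/3 = 1/2 + 13*d/12)
(-5 + q((0 + 5)/(-1 + 2), 5 - 1*2))*7 = (-5 + (1/2 + 13*((0 + 5)/(-1 + 2))/12))*7 = (-5 + (1/2 + 13*(5/1)/12))*7 = (-5 + (1/2 + 13*(5*1)/12))*7 = (-5 + (1/2 + (13/12)*5))*7 = (-5 + (1/2 + 65/12))*7 = (-5 + 71/12)*7 = (11/12)*7 = 77/12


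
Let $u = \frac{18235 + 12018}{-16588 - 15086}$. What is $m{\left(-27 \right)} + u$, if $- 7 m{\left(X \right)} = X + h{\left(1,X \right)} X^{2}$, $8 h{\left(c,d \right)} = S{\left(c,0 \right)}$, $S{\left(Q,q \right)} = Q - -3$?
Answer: $- \frac{5450873}{110859} \approx -49.169$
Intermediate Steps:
$S{\left(Q,q \right)} = 3 + Q$ ($S{\left(Q,q \right)} = Q + 3 = 3 + Q$)
$h{\left(c,d \right)} = \frac{3}{8} + \frac{c}{8}$ ($h{\left(c,d \right)} = \frac{3 + c}{8} = \frac{3}{8} + \frac{c}{8}$)
$m{\left(X \right)} = - \frac{X}{7} - \frac{X^{2}}{14}$ ($m{\left(X \right)} = - \frac{X + \left(\frac{3}{8} + \frac{1}{8} \cdot 1\right) X^{2}}{7} = - \frac{X + \left(\frac{3}{8} + \frac{1}{8}\right) X^{2}}{7} = - \frac{X + \frac{X^{2}}{2}}{7} = - \frac{X}{7} - \frac{X^{2}}{14}$)
$u = - \frac{30253}{31674}$ ($u = \frac{30253}{-31674} = 30253 \left(- \frac{1}{31674}\right) = - \frac{30253}{31674} \approx -0.95514$)
$m{\left(-27 \right)} + u = \left(- \frac{1}{14}\right) \left(-27\right) \left(2 - 27\right) - \frac{30253}{31674} = \left(- \frac{1}{14}\right) \left(-27\right) \left(-25\right) - \frac{30253}{31674} = - \frac{675}{14} - \frac{30253}{31674} = - \frac{5450873}{110859}$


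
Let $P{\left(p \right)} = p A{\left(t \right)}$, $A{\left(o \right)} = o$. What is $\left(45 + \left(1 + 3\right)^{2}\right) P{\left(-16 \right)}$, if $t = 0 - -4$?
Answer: $-3904$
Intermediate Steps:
$t = 4$ ($t = 0 + 4 = 4$)
$P{\left(p \right)} = 4 p$ ($P{\left(p \right)} = p 4 = 4 p$)
$\left(45 + \left(1 + 3\right)^{2}\right) P{\left(-16 \right)} = \left(45 + \left(1 + 3\right)^{2}\right) 4 \left(-16\right) = \left(45 + 4^{2}\right) \left(-64\right) = \left(45 + 16\right) \left(-64\right) = 61 \left(-64\right) = -3904$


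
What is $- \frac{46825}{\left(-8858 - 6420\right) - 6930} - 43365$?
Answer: $- \frac{963003095}{22208} \approx -43363.0$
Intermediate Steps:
$- \frac{46825}{\left(-8858 - 6420\right) - 6930} - 43365 = - \frac{46825}{-15278 - 6930} - 43365 = - \frac{46825}{-22208} - 43365 = \left(-46825\right) \left(- \frac{1}{22208}\right) - 43365 = \frac{46825}{22208} - 43365 = - \frac{963003095}{22208}$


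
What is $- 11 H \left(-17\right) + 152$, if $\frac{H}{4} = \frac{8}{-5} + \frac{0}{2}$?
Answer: $- \frac{5224}{5} \approx -1044.8$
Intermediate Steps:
$H = - \frac{32}{5}$ ($H = 4 \left(\frac{8}{-5} + \frac{0}{2}\right) = 4 \left(8 \left(- \frac{1}{5}\right) + 0 \cdot \frac{1}{2}\right) = 4 \left(- \frac{8}{5} + 0\right) = 4 \left(- \frac{8}{5}\right) = - \frac{32}{5} \approx -6.4$)
$- 11 H \left(-17\right) + 152 = \left(-11\right) \left(- \frac{32}{5}\right) \left(-17\right) + 152 = \frac{352}{5} \left(-17\right) + 152 = - \frac{5984}{5} + 152 = - \frac{5224}{5}$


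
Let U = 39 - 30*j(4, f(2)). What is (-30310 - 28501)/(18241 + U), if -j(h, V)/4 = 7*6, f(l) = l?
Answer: -58811/23320 ≈ -2.5219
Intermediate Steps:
j(h, V) = -168 (j(h, V) = -28*6 = -4*42 = -168)
U = 5079 (U = 39 - 30*(-168) = 39 + 5040 = 5079)
(-30310 - 28501)/(18241 + U) = (-30310 - 28501)/(18241 + 5079) = -58811/23320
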